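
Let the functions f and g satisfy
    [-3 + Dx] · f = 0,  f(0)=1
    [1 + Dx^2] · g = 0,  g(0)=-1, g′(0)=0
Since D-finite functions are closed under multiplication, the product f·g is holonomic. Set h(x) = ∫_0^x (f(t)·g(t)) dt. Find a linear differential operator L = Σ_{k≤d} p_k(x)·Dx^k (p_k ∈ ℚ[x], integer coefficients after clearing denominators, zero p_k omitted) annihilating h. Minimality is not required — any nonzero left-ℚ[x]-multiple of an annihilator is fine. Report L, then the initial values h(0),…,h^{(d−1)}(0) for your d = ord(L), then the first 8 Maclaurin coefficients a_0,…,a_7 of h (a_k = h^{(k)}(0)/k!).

f: a_k = 1, 3, 9/2, 9/2, 27/8, 81/40, 81/80, 243/560, …
g: a_k = -1, 0, 1/2, 0, -1/24, 0, 1/720, 0, …
Sym-product of L_f,L_g gives L₀ (≤ ord 2).
h=∫h₀ ⇒ L = L₀·Dx.
L = 10·Dx - 6·Dx^2 + Dx^3  (order 3).
h: a_k = 0, -1, -3/2, -4/3, -3/4, -7/30, 1/60, 22/315, …
ICs: h(0) = 0, h′(0) = -1, h′′(0) = -3.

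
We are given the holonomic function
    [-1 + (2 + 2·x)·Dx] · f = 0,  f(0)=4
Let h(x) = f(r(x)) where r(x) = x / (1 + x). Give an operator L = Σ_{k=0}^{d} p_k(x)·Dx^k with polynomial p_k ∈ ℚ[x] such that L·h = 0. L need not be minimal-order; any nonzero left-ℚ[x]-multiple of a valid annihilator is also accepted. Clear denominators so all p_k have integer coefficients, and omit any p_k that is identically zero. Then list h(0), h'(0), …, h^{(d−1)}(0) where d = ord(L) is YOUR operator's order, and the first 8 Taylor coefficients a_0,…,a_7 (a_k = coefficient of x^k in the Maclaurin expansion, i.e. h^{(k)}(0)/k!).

f: a_k = 4, 2, -1/2, 1/4, -5/32, 7/64, -21/256, 33/512, …
h₀=f(r): pull back L_f along r ⇒ L₀.
L = -1 + (2 + 6·x + 4·x^2)·Dx  (order 1).
h: a_k = 4, 2, -5/2, 13/4, -141/32, 399/64, -2353/256, 7205/512, …
ICs: h(0) = 4.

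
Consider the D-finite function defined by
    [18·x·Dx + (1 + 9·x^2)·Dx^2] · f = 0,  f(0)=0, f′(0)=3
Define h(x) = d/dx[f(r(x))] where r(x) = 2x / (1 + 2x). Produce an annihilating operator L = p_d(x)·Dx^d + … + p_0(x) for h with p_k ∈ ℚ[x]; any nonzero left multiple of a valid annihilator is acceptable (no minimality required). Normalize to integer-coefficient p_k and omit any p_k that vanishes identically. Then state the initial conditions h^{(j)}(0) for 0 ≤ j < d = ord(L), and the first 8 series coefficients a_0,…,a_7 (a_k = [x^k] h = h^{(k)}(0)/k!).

L = (4 + 80·x) + (1 + 4·x + 40·x^2)·Dx  (order 1).
h: a_k = 6, -24, -144, 1536, -384, -59904, 254976, 1376256, …
ICs: h(0) = 6.

f: a_k = 0, 3, 0, -9, 0, 243/5, 0, -2187/7, …
Change of var in L_f (x↦r) gives L₀.
Differentiate: ansatz ord ≤ ord L₀ ⇒ L.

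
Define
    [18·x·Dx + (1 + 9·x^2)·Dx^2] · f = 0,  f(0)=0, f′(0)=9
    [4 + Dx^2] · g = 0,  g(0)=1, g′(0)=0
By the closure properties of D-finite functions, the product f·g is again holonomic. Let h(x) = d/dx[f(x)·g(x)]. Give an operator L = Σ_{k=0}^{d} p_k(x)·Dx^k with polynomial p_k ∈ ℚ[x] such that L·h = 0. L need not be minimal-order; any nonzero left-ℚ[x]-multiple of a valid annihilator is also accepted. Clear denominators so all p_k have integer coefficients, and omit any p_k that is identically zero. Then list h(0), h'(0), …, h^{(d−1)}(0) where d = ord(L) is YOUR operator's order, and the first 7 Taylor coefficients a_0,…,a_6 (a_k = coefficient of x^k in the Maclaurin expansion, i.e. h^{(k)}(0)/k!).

f: a_k = 0, 9, 0, -27, 0, 729/5, 0, …
g: a_k = 1, 0, -2, 0, 2/3, 0, -4/45, …
h₀=f·g: eliminate ⇒ L₀, order ≤ 2·2.
h₀' ⇒ L via d/dx closure of L₀.
L = (52480 + 1115424·x^2 + 18751824·x^4 + 15209856·x^6 + 3464208·x^8 - 11337408·x^10 + 34012224·x^12) + (31032·x + 1320624·x^3 + 10701720·x^5 + 13646880·x^7 + 18895680·x^9 + 34012224·x^11)·Dx + (13640 + 300780·x^2 + 4978584·x^4 + 5269212·x^6 + 3621672·x^8 + 2834352·x^10 + 17006112·x^12)·Dx^2 + (7758·x + 330156·x^3 + 2675430·x^5 + 3411720·x^7 + 4723920·x^9 + 8503056·x^11)·Dx^3 + (130 + 5481·x^2 + 72657·x^4 + 366687·x^6 + 688905·x^8 + 1417176·x^10 + 2125764·x^12)·Dx^4  (order 4).
h: a_k = 9, 0, -135, 0, 1029, 0, -43669/5, …
ICs: h(0) = 9, h′(0) = 0, h′′(0) = -270, h′′′(0) = 0.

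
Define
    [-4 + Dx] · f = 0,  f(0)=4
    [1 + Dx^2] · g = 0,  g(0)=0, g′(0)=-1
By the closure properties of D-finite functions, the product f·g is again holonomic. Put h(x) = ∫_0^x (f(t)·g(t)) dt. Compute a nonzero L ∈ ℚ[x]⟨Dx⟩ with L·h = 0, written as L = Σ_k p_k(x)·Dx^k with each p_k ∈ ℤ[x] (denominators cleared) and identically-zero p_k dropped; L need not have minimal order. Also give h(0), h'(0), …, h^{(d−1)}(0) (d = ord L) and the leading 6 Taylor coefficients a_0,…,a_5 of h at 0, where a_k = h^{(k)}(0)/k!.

L = 17·Dx - 8·Dx^2 + Dx^3  (order 3).
h: a_k = 0, 0, -2, -16/3, -47/6, -8, …
ICs: h(0) = 0, h′(0) = 0, h′′(0) = -4.

f: a_k = 4, 16, 32, 128/3, 128/3, 512/15, …
g: a_k = 0, -1, 0, 1/6, 0, -1/120, …
Sym-product of L_f,L_g gives L₀ (≤ ord 2).
Integrate: L := L₀·Dx.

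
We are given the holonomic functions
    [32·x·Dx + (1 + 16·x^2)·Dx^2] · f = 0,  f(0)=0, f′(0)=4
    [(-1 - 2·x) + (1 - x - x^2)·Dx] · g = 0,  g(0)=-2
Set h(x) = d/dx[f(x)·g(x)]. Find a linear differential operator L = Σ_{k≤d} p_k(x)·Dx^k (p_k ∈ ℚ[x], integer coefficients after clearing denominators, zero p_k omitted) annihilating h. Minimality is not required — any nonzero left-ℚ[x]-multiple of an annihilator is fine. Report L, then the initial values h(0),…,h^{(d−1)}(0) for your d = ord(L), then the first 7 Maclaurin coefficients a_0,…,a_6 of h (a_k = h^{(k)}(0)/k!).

L = (-58 + 3360·x^2 + 6144·x^3 + 9216·x^4) + (19 + 70·x - 528·x^2 + 352·x^3 + 6144·x^4 + 6144·x^5)·Dx + (-1 - 15·x - 47·x^2 - 176·x^3 - 448·x^4 + 1024·x^5 + 768·x^6)·Dx^2  (order 2).
h: a_k = -8, -16, 80, 224/3, -5464/3, -10368/5, 416984/15, …
ICs: h(0) = -8, h′(0) = -16.

f: a_k = 0, 4, 0, -64/3, 0, 1024/5, 0, …
g: a_k = -2, -2, -4, -6, -10, -16, -26, …
L₀ := L_f ⊗_s L_g (sym. prod.), ord ≤ 2.
h=h₀': d/dx-closure on L₀ ⇒ L.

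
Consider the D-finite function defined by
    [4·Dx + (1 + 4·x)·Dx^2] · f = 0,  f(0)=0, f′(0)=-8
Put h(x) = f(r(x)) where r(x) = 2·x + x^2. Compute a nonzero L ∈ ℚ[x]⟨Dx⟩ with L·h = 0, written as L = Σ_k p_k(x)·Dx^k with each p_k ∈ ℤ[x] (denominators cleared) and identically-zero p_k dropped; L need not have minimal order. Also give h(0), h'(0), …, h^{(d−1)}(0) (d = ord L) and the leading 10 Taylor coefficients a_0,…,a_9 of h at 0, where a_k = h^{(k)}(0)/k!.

L = (7 + 8·x + 4·x^2)·Dx + (1 + 9·x + 12·x^2 + 4·x^3)·Dx^2  (order 2).
h: a_k = 0, -16, 56, -832/3, 1552, -46336/5, 172928/3, -2581504/7, 2408576, -143822848/9, …
ICs: h(0) = 0, h′(0) = -16.

f: a_k = 0, -8, 16, -128/3, 128, -2048/5, 4096/3, -32768/7, 16384, -524288/9, …
Substitute x→r, Dx→(1/r')Dx; clear ⇒ L₀.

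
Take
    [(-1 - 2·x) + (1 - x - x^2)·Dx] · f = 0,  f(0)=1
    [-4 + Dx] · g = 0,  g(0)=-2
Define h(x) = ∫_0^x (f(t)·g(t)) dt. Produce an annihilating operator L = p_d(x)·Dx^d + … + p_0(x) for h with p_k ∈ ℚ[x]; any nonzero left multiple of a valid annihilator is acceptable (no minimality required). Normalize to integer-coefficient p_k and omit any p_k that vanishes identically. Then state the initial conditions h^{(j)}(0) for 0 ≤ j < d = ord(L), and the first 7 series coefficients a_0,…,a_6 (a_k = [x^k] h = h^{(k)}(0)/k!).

f: a_k = 1, 1, 2, 3, 5, 8, 13, …
g: a_k = -2, -8, -16, -64/3, -64/3, -256/15, -512/45, …
h₀=f·g: eliminate ⇒ L₀, order ≤ 1·1.
∫: right-multiply L₀ by Dx.
L = (5 - 2·x - 4·x^2)·Dx + (-1 + x + x^2)·Dx^2  (order 2).
h: a_k = 0, -2, -5, -28/3, -89/6, -326/15, -1388/45, …
ICs: h(0) = 0, h′(0) = -2.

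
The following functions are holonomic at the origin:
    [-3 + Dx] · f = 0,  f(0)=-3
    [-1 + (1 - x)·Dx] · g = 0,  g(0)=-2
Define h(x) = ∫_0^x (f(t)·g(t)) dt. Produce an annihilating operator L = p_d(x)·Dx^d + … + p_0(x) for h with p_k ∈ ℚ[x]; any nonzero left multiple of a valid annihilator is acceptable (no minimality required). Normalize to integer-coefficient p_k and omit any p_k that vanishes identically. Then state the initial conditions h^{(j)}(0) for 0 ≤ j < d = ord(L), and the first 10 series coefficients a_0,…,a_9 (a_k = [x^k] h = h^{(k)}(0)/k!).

L = (4 - 3·x)·Dx + (-1 + x)·Dx^2  (order 2).
h: a_k = 0, 6, 12, 17, 39/2, 393/20, 92/5, 4659/280, 16671/1120, 89641/6720, …
ICs: h(0) = 0, h′(0) = 6.

f: a_k = -3, -9, -27/2, -27/2, -81/8, -243/40, -243/80, -729/560, -2187/4480, -729/4480, …
g: a_k = -2, -2, -2, -2, -2, -2, -2, -2, -2, -2, …
f·g: L₀ = L_f ⊗_s L_g, ord ≤ 1·1.
h=∫₀ˣh₀: take L = L₀·Dx.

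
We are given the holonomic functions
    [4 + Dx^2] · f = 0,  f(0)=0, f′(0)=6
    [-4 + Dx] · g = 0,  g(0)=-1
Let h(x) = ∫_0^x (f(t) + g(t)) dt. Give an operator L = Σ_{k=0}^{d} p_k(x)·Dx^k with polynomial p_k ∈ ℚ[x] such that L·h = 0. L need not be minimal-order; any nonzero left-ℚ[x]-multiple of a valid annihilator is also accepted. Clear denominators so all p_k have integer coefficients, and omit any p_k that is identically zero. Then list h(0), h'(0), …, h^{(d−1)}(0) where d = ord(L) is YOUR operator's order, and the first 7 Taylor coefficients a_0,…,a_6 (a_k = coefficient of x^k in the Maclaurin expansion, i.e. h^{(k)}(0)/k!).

f: a_k = 0, 6, 0, -4, 0, 4/5, 0, …
g: a_k = -1, -4, -8, -32/3, -32/3, -128/15, -256/45, …
Weyl lclm of L_f,L_g ⇒ L₀ (ord ≤ 3).
Integrate: L := L₀·Dx.
L = -16·Dx + 4·Dx^2 - 4·Dx^3 + Dx^4  (order 4).
h: a_k = 0, -1, 1, -8/3, -11/3, -32/15, -58/45, …
ICs: h(0) = 0, h′(0) = -1, h′′(0) = 2, h′′′(0) = -16.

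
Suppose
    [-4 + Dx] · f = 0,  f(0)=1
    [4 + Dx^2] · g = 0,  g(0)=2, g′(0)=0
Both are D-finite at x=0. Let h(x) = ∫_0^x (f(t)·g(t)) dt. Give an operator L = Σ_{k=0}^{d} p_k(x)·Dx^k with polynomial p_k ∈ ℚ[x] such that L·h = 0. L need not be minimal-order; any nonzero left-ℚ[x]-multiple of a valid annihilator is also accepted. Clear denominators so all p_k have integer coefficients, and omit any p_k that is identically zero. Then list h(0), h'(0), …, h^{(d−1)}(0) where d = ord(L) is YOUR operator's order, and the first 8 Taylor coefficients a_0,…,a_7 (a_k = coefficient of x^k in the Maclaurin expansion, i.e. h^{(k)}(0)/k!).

L = 20·Dx - 8·Dx^2 + Dx^3  (order 3).
h: a_k = 0, 2, 4, 4, 4/3, -28/15, -152/45, -104/35, …
ICs: h(0) = 0, h′(0) = 2, h′′(0) = 8.

f: a_k = 1, 4, 8, 32/3, 32/3, 128/15, 256/45, 1024/315, …
g: a_k = 2, 0, -4, 0, 4/3, 0, -8/45, 0, …
L₀ := L_f ⊗_s L_g (sym. prod.), ord ≤ 2.
∫: right-multiply L₀ by Dx.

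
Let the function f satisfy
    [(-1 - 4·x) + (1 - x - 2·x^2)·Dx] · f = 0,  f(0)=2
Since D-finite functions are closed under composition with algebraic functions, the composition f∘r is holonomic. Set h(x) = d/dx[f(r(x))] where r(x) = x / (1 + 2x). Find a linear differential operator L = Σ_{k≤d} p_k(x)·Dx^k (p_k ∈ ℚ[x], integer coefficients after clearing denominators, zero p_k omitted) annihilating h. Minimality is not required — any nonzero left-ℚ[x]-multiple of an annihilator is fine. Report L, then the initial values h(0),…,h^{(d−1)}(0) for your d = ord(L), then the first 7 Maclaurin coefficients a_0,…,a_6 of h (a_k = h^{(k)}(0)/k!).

f: a_k = 2, 2, 6, 10, 22, 42, 86, …
f∘r: x↦r, Dx↦Dx/r' in L_f ⇒ L₀.
h₀' ⇒ L via d/dx closure of L₀.
L = 2 + (-1 - 11·x - 36·x^2 - 36·x^3)·Dx  (order 1).
h: a_k = 2, 4, -18, 72, -270, 972, -3402, …
ICs: h(0) = 2.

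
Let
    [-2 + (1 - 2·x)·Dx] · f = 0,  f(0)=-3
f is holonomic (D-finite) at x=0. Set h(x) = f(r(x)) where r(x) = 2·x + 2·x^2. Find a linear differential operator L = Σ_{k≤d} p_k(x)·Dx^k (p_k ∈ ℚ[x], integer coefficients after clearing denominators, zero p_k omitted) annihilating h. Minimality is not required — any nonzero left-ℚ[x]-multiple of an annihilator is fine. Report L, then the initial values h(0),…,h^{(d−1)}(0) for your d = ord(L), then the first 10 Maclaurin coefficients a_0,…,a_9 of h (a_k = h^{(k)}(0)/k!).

f: a_k = -3, -6, -12, -24, -48, -96, -192, -384, -768, -1536, …
L₀ from L_f via x↦r, Dx↦r'^{-1}Dx.
L = (4 + 8·x) + (-1 + 4·x + 4·x^2)·Dx  (order 1).
h: a_k = -3, -12, -60, -288, -1392, -6720, -32448, -156672, -756480, -3652608, …
ICs: h(0) = -3.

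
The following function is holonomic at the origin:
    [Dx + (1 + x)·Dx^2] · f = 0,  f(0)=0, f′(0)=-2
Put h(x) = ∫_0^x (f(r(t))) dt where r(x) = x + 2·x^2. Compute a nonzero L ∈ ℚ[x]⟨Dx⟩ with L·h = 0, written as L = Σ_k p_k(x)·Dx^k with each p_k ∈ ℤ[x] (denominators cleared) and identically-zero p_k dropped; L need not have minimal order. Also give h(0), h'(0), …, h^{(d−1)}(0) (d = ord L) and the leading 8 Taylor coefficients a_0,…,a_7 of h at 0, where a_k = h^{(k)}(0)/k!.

f: a_k = 0, -2, 1, -2/3, 1/2, -2/5, 1/3, -2/7, …
Change of var in L_f (x↦r) gives L₀.
h=∫h₀ ⇒ L = L₀·Dx.
L = (-3 + 4·x + 8·x^2)·Dx^2 + (1 + 5·x + 6·x^2 + 8·x^3)·Dx^3  (order 3).
h: a_k = 0, 0, -1, -1, 5/6, 1/10, -11/15, 3/7, …
ICs: h(0) = 0, h′(0) = 0, h′′(0) = -2.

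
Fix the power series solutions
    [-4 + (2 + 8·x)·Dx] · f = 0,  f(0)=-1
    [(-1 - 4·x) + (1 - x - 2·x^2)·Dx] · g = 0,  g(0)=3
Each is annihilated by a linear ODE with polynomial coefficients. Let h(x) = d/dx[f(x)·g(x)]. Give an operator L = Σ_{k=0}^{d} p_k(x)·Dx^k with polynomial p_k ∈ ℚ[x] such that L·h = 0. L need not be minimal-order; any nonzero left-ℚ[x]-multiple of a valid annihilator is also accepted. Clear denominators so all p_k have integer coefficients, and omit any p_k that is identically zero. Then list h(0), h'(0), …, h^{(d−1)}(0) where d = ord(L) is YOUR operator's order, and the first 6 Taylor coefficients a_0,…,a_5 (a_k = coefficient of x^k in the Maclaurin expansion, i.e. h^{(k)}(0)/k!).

L = (2 + 32·x + 84·x^2 + 80·x^3 + 80·x^4) + (-1 - 5·x - 4·x^2 + 8·x^3 + 40·x^4 + 32·x^5)·Dx  (order 1).
h: a_k = -9, -18, -117, -108, -945, 54, …
ICs: h(0) = -9.

f: a_k = -1, -2, 2, -4, 10, -28, …
g: a_k = 3, 3, 9, 15, 33, 63, …
Product ⇒ symmetric product L₀, ord ≤ 1.
Derive L from L₀ (diff closure).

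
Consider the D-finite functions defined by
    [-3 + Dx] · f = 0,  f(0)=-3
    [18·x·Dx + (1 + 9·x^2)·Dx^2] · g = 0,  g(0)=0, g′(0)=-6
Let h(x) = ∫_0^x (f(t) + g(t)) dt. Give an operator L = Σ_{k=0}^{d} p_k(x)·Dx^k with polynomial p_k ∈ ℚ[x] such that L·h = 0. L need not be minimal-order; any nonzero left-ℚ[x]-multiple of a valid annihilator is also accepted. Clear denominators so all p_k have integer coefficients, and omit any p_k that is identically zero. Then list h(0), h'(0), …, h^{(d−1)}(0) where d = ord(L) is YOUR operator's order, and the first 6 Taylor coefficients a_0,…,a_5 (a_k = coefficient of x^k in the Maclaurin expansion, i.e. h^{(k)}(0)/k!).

L = (18 - 108·x - 162·x^2)·Dx^2 + (-9 + 27·x + 27·x^2 - 81·x^3)·Dx^3 + (1 + 3·x + 9·x^2 + 27·x^3)·Dx^4  (order 4).
h: a_k = 0, -3, -15/2, -9/2, 9/8, -81/40, …
ICs: h(0) = 0, h′(0) = -3, h′′(0) = -15, h′′′(0) = -27.

f: a_k = -3, -9, -27/2, -27/2, -81/8, -243/40, …
g: a_k = 0, -6, 0, 18, 0, -486/5, …
f+g: L₀ = lclm(L_f,L_g), ord ≤ 1+2.
∫: right-multiply L₀ by Dx.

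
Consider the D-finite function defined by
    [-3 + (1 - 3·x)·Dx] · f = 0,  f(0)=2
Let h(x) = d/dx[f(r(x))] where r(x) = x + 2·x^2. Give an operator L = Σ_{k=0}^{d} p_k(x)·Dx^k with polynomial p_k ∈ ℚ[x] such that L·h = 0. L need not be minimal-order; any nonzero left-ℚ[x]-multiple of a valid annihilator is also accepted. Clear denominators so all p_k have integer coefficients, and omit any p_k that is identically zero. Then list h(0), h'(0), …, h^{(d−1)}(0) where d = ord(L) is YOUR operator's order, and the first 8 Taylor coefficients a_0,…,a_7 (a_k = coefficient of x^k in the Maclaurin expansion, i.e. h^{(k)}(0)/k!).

L = (10 + 36·x + 72·x^2) + (-1 - x + 18·x^2 + 24·x^3)·Dx  (order 1).
h: a_k = 6, 60, 378, 2232, 12150, 63828, 325458, 1626480, …
ICs: h(0) = 6.

f: a_k = 2, 6, 18, 54, 162, 486, 1458, 4374, …
h₀=f(r): pull back L_f along r ⇒ L₀.
h=h₀': d/dx-closure on L₀ ⇒ L.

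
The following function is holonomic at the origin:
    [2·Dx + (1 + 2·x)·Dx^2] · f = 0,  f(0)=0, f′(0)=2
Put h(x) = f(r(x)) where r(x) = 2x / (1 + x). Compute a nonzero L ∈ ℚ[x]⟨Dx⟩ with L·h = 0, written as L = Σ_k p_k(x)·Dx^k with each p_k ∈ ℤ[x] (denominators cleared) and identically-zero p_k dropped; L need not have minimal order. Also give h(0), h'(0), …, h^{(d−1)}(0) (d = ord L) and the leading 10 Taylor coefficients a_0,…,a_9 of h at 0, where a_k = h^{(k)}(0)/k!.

f: a_k = 0, 2, -2, 8/3, -4, 32/5, -32/3, 128/7, -32, 512/9, …
Change of var in L_f (x↦r) gives L₀.
L = (6 + 10·x)·Dx + (1 + 6·x + 5·x^2)·Dx^2  (order 2).
h: a_k = 0, 4, -12, 124/3, -156, 3124/5, -2604, 78124/7, -48828, 1953124/9, …
ICs: h(0) = 0, h′(0) = 4.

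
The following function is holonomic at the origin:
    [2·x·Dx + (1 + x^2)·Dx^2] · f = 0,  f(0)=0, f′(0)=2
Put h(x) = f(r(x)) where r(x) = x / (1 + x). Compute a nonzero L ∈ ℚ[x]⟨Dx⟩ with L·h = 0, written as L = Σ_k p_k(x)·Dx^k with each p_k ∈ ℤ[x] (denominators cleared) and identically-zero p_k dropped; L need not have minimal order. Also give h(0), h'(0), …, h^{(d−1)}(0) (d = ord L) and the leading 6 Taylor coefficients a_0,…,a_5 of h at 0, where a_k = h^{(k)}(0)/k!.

f: a_k = 0, 2, 0, -2/3, 0, 2/5, …
h₀=f(r): pull back L_f along r ⇒ L₀.
L = (2 + 4·x)·Dx + (1 + 2·x + 2·x^2)·Dx^2  (order 2).
h: a_k = 0, 2, -2, 4/3, 0, -8/5, …
ICs: h(0) = 0, h′(0) = 2.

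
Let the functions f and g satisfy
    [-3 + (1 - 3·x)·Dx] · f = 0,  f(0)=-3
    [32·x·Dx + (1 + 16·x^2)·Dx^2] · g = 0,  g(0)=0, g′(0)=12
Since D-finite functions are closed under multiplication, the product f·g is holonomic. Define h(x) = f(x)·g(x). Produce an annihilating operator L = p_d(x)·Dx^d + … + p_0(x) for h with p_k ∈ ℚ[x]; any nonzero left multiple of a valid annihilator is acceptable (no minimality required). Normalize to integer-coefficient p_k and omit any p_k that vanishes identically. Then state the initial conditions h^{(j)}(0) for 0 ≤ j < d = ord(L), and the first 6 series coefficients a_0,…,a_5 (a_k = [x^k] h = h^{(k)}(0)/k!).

L = 96·x + (6 - 32·x + 192·x^2)·Dx + (-1 + 3·x - 16·x^2 + 48·x^3)·Dx^2  (order 2).
h: a_k = 0, -36, -108, -132, -396, -15156/5, …
ICs: h(0) = 0, h′(0) = -36.

f: a_k = -3, -9, -27, -81, -243, -729, …
g: a_k = 0, 12, 0, -64, 0, 3072/5, …
Product ⇒ symmetric product L₀, ord ≤ 2.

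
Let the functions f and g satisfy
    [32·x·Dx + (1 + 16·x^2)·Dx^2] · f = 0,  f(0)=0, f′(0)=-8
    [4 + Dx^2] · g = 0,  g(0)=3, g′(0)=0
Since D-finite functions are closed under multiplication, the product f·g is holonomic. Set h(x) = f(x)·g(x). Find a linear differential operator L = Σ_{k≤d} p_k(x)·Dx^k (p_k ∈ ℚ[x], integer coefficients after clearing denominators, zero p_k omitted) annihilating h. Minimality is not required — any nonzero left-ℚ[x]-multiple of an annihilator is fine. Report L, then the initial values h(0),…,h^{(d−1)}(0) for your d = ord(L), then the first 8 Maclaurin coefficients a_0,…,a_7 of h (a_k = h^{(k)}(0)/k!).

L = (1360 + 60416·x^2 + 106496·x^4 + 262144·x^6 + 1048576·x^8) + (2304·x + 45056·x^3 + 196608·x^5 + 1048576·x^7)·Dx + (360 + 15872·x^2 + 36864·x^4 + 131072·x^6 + 524288·x^8)·Dx^2 + (576·x + 11264·x^3 + 49152·x^5 + 262144·x^7)·Dx^3 + (5 + 192·x^2 + 2560·x^4 + 16384·x^6 + 65536·x^8)·Dx^4  (order 4).
h: a_k = 0, -24, 0, 176, 0, -7504/5, 0, 1741792/105, …
ICs: h(0) = 0, h′(0) = -24, h′′(0) = 0, h′′′(0) = 1056.

f: a_k = 0, -8, 0, 128/3, 0, -2048/5, 0, 32768/7, …
g: a_k = 3, 0, -6, 0, 2, 0, -4/15, 0, …
L₀ := L_f ⊗_s L_g (sym. prod.), ord ≤ 4.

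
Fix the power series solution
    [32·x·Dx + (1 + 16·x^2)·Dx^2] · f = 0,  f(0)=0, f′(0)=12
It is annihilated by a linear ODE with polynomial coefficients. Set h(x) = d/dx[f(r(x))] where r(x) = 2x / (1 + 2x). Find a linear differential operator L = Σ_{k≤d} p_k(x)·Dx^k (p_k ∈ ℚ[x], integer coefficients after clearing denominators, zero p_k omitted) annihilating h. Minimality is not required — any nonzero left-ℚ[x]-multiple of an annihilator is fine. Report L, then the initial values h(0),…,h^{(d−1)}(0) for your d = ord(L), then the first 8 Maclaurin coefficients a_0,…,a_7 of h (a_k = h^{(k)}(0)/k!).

L = (4 + 136·x) + (1 + 4·x + 68·x^2)·Dx  (order 1).
h: a_k = 24, -96, -1248, 11520, 38784, -938496, 1116672, 59351040, …
ICs: h(0) = 24.

f: a_k = 0, 12, 0, -64, 0, 3072/5, 0, -49152/7, …
Change of var in L_f (x↦r) gives L₀.
Derive L from L₀ (diff closure).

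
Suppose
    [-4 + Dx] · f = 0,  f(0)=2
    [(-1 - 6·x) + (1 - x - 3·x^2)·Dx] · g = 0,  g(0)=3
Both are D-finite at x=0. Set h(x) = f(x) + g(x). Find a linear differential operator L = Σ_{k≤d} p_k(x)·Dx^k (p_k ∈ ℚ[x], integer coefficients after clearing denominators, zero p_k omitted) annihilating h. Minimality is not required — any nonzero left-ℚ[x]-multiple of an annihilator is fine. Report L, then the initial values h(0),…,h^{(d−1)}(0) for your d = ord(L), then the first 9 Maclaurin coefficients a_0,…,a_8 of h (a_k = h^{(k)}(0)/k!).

L = (16 - 8·x + 360·x^2 + 288·x^3) + (8 - 50·x - 134·x^2 + 96·x^3 + 144·x^4)·Dx + (-3 + 13·x + 11·x^2 - 42·x^3 - 36·x^4)·Dx^2  (order 2).
h: a_k = 5, 11, 28, 127/3, 235/3, 2056/15, 13607/45, 207113/315, 481084/315, …
ICs: h(0) = 5, h′(0) = 11.

f: a_k = 2, 8, 16, 64/3, 64/3, 256/15, 512/45, 2048/315, 1024/315, …
g: a_k = 3, 3, 12, 21, 57, 120, 291, 651, 1524, …
Weyl lclm of L_f,L_g ⇒ L₀ (ord ≤ 2).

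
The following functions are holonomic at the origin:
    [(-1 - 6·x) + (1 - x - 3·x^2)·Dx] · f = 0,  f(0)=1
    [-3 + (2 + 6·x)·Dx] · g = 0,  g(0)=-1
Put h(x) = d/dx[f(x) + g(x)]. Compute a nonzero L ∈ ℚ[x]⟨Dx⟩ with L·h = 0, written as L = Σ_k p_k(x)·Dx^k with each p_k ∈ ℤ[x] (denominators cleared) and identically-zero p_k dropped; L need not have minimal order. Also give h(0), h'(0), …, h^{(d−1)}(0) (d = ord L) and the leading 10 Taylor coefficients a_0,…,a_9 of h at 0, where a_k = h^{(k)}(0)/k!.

f: a_k = 1, 1, 4, 7, 19, 40, 97, 217, 508, 1159, …
g: a_k = -1, -3/2, 9/8, -27/16, 405/128, -1701/256, 15309/1024, -72171/2048, 2814669/32768, -14073345/65536, …
f+g: L₀ = lclm(L_f,L_g), ord ≤ 1+1.
Differentiate: ansatz ord ≤ ord L₀ ⇒ L.
L = (-468 - 2754·x - 7452·x^2 - 6804·x^3 - 7290·x^4) + (-141 - 2052·x - 10179·x^2 - 21384·x^3 - 26001·x^4 - 21870·x^5)·Dx + (38 + 274·x + 546·x^2 - 234·x^3 - 2970·x^4 - 6642·x^5 - 4860·x^6)·Dx^2  (order 2).
h: a_k = -1/2, 41/4, 255/16, 2837/32, 42695/256, 343911/512, 2605715/2048, 19460813/4096, 556945911/65536, 4234402355/131072, …
ICs: h(0) = -1/2, h′(0) = 41/4.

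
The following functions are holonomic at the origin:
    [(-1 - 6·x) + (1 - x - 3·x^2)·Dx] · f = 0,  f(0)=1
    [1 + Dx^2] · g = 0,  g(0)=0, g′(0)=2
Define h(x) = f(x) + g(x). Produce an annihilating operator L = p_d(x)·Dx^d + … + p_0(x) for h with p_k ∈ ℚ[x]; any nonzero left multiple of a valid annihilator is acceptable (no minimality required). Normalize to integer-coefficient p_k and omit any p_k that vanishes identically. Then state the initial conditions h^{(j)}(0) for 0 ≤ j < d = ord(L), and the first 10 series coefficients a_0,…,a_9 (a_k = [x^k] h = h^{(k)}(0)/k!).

L = (43 + 292·x + 307·x^2 + 624·x^3 + 45·x^4 + 54·x^5) + (-9 - 7·x - 6·x^2 + 91·x^3 + 144·x^4 + 27·x^5 + 27·x^6)·Dx + (43 + 292·x + 307·x^2 + 624·x^3 + 45·x^4 + 54·x^5)·Dx^2 + (-9 - 7·x - 6·x^2 + 91·x^3 + 144·x^4 + 27·x^5 + 27·x^6)·Dx^3  (order 3).
h: a_k = 1, 3, 4, 20/3, 19, 2401/60, 97, 546839/2520, 508, 210288961/181440, …
ICs: h(0) = 1, h′(0) = 3, h′′(0) = 8.

f: a_k = 1, 1, 4, 7, 19, 40, 97, 217, 508, 1159, …
g: a_k = 0, 2, 0, -1/3, 0, 1/60, 0, -1/2520, 0, 1/181440, …
Weyl lclm of L_f,L_g ⇒ L₀ (ord ≤ 3).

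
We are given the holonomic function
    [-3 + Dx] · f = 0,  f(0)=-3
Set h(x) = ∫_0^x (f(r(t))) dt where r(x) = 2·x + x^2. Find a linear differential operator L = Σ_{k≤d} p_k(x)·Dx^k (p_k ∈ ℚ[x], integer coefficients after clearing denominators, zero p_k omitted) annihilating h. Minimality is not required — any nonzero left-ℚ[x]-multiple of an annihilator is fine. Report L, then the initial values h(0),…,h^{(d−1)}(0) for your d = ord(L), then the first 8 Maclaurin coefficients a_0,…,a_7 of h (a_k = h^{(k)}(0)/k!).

f: a_k = -3, -9, -27/2, -27/2, -81/8, -243/40, -243/80, -729/560, …
f∘r: x↦r, Dx↦Dx/r' in L_f ⇒ L₀.
∫: right-multiply L₀ by Dx.
L = (-6 - 6·x)·Dx + Dx^2  (order 2).
h: a_k = 0, -3, -9, -21, -81/2, -135/2, -999/10, -9369/70, …
ICs: h(0) = 0, h′(0) = -3.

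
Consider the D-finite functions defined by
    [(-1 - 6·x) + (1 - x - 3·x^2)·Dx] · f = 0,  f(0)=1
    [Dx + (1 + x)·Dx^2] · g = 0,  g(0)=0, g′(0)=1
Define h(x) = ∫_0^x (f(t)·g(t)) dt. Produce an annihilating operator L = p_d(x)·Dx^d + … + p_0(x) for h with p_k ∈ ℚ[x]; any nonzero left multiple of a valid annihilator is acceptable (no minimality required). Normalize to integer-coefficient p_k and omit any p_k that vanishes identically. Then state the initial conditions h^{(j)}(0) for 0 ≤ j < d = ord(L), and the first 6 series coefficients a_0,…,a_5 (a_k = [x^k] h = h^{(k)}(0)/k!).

L = (7 + 12·x)·Dx + (1 + 15·x + 15·x^2)·Dx^2 + (-1 + 4·x^2 + 3·x^3)·Dx^3  (order 3).
h: a_k = 0, 0, 1/2, 1/6, 23/24, 61/60, …
ICs: h(0) = 0, h′(0) = 0, h′′(0) = 1.

f: a_k = 1, 1, 4, 7, 19, 40, …
g: a_k = 0, 1, -1/2, 1/3, -1/4, 1/5, …
L₀ := L_f ⊗_s L_g (sym. prod.), ord ≤ 2.
h=∫₀ˣh₀: take L = L₀·Dx.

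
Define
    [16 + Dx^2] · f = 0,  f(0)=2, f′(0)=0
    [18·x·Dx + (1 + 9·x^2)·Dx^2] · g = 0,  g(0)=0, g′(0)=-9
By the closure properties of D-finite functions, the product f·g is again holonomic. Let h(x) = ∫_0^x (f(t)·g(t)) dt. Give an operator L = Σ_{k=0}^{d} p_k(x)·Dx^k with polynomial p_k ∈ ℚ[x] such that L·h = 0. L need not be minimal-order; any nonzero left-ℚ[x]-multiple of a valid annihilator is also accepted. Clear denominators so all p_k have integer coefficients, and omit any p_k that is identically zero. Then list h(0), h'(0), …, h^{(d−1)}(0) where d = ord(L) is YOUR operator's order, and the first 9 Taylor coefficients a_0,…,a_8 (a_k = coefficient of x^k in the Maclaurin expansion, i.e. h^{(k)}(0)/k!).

L = (20800 + 494784·x^2 + 2923776·x^4 + 11943936·x^6 + 26873856·x^8)·Dx + (19584·x + 342144·x^3 + 2239488·x^5 + 6718464·x^7)·Dx^2 + (1700 + 42732·x^2 + 318816·x^4 + 1492992·x^6 + 3359232·x^8)·Dx^3 + (1224·x + 21384·x^3 + 139968·x^5 + 419904·x^7)·Dx^4 + (25 + 738·x^2 + 8505·x^4 + 46656·x^6 + 104976·x^8)·Dx^5  (order 5).
h: a_k = 0, 0, -9, 0, 99/2, 0, -763/5, 0, 85501/140, …
ICs: h(0) = 0, h′(0) = 0, h′′(0) = -18, h′′′(0) = 0, h′′′′(0) = 1188.

f: a_k = 2, 0, -16, 0, 64/3, 0, -512/45, 0, 1024/315, …
g: a_k = 0, -9, 0, 27, 0, -729/5, 0, 6561/7, 0, …
L₀ := L_f ⊗_s L_g (sym. prod.), ord ≤ 4.
Integrate: L := L₀·Dx.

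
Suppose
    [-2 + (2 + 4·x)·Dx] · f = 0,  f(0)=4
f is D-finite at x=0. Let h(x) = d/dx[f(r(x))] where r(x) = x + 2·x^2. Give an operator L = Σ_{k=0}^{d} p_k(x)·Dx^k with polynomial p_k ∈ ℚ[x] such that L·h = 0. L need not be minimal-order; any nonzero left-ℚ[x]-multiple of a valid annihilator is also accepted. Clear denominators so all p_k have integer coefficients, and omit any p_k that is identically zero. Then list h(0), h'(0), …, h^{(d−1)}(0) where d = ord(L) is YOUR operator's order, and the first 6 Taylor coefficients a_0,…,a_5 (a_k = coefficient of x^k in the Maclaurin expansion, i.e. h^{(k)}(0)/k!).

f: a_k = 4, 4, -2, 2, -5/2, 7/2, …
Change of var in L_f (x↦r) gives L₀.
h₀' ⇒ L via d/dx closure of L₀.
L = 3 + (-1 - 6·x - 12·x^2 - 16·x^3)·Dx  (order 1).
h: a_k = 4, 12, -18, 6, 75/2, -171/2, …
ICs: h(0) = 4.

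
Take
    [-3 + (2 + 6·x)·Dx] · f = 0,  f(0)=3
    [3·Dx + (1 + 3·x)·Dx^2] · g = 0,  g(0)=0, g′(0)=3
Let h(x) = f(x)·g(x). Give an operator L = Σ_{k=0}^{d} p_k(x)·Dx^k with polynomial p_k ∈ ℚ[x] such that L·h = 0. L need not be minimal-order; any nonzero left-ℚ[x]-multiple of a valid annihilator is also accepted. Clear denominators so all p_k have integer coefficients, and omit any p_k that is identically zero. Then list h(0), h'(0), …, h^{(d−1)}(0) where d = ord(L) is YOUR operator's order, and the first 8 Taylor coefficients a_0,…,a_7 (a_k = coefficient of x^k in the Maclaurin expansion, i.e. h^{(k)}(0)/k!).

f: a_k = 3, 9/2, -27/8, 81/16, -1215/128, 5103/256, -45927/1024, 216513/2048, …
g: a_k = 0, 3, -9/2, 9, -81/4, 243/5, -243/2, 2187/7, …
Sym-product of L_f,L_g gives L₀ (≤ ord 2).
L = 9 + (4 + 24·x + 36·x^2)·Dx^2  (order 2).
h: a_k = 0, 9, 0, -27/8, 81/8, -17253/640, 22599/320, -6655041/35840, …
ICs: h(0) = 0, h′(0) = 9.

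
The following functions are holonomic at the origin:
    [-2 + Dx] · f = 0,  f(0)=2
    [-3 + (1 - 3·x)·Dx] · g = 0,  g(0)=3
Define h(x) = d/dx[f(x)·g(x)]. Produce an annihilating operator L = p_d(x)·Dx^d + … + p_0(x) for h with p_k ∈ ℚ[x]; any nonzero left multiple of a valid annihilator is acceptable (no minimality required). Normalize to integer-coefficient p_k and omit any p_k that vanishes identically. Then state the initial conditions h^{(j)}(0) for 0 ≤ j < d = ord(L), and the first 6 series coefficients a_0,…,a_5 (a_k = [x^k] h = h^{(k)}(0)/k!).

L = (34 - 60·x + 36·x^2) + (-5 + 21·x - 18·x^2)·Dx  (order 1).
h: a_k = 30, 204, 942, 3784, 14198, 51116, …
ICs: h(0) = 30.

f: a_k = 2, 4, 4, 8/3, 4/3, 8/15, …
g: a_k = 3, 9, 27, 81, 243, 729, …
Product ⇒ symmetric product L₀, ord ≤ 1.
Differentiate: ansatz ord ≤ ord L₀ ⇒ L.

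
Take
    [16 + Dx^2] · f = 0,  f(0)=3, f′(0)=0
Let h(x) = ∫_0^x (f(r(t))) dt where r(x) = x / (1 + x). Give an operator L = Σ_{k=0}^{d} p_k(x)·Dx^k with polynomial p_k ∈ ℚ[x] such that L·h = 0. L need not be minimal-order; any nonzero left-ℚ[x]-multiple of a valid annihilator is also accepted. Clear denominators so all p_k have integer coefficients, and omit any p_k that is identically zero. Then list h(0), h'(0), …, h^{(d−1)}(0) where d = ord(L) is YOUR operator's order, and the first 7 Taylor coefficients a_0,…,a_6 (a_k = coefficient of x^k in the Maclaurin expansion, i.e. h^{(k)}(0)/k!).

L = 16·Dx + (2 + 6·x + 6·x^2 + 2·x^3)·Dx^2 + (1 + 4·x + 6·x^2 + 4·x^3 + x^4)·Dx^3  (order 3).
h: a_k = 0, 3, 0, -8, 12, -8, -16/3, …
ICs: h(0) = 0, h′(0) = 3, h′′(0) = 0.

f: a_k = 3, 0, -24, 0, 32, 0, -256/15, …
L₀ from L_f via x↦r, Dx↦r'^{-1}Dx.
h=∫h₀ ⇒ L = L₀·Dx.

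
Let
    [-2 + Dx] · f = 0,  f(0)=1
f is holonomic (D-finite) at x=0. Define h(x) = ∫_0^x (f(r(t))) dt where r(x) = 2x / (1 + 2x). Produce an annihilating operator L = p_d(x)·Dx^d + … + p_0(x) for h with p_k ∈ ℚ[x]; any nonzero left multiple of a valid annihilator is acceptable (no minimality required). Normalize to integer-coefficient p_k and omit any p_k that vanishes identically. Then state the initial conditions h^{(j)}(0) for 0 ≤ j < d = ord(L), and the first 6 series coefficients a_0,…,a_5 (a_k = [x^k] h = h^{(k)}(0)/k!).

L = -4·Dx + (1 + 4·x + 4·x^2)·Dx^2  (order 2).
h: a_k = 0, 1, 2, 0, -4/3, 32/15, …
ICs: h(0) = 0, h′(0) = 1.

f: a_k = 1, 2, 2, 4/3, 2/3, 4/15, …
f∘r: x↦r, Dx↦Dx/r' in L_f ⇒ L₀.
h=∫h₀ ⇒ L = L₀·Dx.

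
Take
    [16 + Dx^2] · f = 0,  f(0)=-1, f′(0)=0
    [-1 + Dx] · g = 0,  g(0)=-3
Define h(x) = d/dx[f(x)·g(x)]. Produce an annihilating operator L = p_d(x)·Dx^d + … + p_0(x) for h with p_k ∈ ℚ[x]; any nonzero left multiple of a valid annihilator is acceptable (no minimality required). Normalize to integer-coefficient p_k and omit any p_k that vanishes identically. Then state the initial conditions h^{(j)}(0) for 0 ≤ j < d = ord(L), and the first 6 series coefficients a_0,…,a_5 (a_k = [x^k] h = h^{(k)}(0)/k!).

f: a_k = -1, 0, 8, 0, -32/3, 0, …
g: a_k = -3, -3, -3/2, -1/2, -1/8, -1/40, …
Sym-product of L_f,L_g gives L₀ (≤ ord 2).
Differentiate: ansatz ord ≤ ord L₀ ⇒ L.
L = 17 - 2·Dx + Dx^2  (order 2).
h: a_k = 3, -45, -141/2, 161/2, 1121/8, -99/8, …
ICs: h(0) = 3, h′(0) = -45.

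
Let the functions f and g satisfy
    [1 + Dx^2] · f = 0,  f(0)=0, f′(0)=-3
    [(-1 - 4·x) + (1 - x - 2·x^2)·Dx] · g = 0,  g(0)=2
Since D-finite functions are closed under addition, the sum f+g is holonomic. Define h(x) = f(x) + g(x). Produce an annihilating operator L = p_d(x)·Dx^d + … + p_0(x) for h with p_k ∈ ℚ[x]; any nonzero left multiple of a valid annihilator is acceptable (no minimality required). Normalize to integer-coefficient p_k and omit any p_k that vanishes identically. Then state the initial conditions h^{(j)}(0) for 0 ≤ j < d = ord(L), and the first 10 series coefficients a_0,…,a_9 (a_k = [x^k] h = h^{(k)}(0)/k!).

L = (-31 - 146·x - 133·x^2 - 184·x^3 - 20·x^4 - 16·x^5) + (7 + 3·x - 3·x^2 - 37·x^3 - 42·x^4 - 12·x^5 - 8·x^6)·Dx + (-31 - 146·x - 133·x^2 - 184·x^3 - 20·x^4 - 16·x^5)·Dx^2 + (7 + 3·x - 3·x^2 - 37·x^3 - 42·x^4 - 12·x^5 - 8·x^6)·Dx^3  (order 3).
h: a_k = 2, -1, 6, 21/2, 22, 1679/40, 86, 285601/1680, 342, 82494719/120960, …
ICs: h(0) = 2, h′(0) = -1, h′′(0) = 12.

f: a_k = 0, -3, 0, 1/2, 0, -1/40, 0, 1/1680, 0, -1/120960, …
g: a_k = 2, 2, 6, 10, 22, 42, 86, 170, 342, 682, …
Sum ⇒ L₀ = lclm(L_f,L_g) in ℚ(x)⟨Dx⟩.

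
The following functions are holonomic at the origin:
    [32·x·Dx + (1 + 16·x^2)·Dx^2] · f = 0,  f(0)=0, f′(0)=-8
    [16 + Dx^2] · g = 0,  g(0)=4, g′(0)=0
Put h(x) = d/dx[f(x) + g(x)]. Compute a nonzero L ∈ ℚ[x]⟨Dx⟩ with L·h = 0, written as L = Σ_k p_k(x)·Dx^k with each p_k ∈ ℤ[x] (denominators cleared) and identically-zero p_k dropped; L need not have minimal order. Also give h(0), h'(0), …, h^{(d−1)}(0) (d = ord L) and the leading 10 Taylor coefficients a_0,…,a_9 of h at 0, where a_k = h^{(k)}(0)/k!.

L = (-5632·x + 114688·x^3 + 131072·x^5) + (-16 + 1792·x^2 + 36864·x^4 + 65536·x^6)·Dx + (-352·x + 7168·x^3 + 8192·x^5)·Dx^2 + (-1 + 112·x^2 + 2304·x^4 + 4096·x^6)·Dx^3  (order 3).
h: a_k = -8, -64, 128, 512/3, -2048, -2048/15, 32768, 16384/315, -524288, -32768/2835, …
ICs: h(0) = -8, h′(0) = -64, h′′(0) = 256.

f: a_k = 0, -8, 0, 128/3, 0, -2048/5, 0, 32768/7, 0, -524288/9, …
g: a_k = 4, 0, -32, 0, 128/3, 0, -1024/45, 0, 2048/315, 0, …
L₀ := lclm(L_f,L_g); ord L₀ ≤ 2+2.
Derive L from L₀ (diff closure).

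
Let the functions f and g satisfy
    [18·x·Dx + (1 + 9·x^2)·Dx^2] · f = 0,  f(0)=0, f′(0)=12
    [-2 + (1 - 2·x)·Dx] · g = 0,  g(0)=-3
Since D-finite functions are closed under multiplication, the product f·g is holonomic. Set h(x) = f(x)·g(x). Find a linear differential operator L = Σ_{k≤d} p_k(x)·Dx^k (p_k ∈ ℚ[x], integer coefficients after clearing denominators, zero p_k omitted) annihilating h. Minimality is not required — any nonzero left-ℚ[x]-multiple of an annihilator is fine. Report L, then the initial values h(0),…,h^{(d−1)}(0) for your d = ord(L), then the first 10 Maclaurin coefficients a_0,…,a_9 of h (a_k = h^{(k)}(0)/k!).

f: a_k = 0, 12, 0, -36, 0, 972/5, 0, -8748/7, 0, 8748, …
g: a_k = -3, -6, -12, -24, -48, -96, -192, -384, -768, -1536, …
Sym-product of L_f,L_g gives L₀ (≤ ord 2).
L = 36·x + (4 - 18·x + 72·x^2)·Dx + (-1 + 2·x - 9·x^2 + 18·x^3)·Dx^2  (order 2).
h: a_k = 0, -36, -72, -36, -72, -3636/5, -7272/5, 29412/35, 58824/35, -800892/35, …
ICs: h(0) = 0, h′(0) = -36.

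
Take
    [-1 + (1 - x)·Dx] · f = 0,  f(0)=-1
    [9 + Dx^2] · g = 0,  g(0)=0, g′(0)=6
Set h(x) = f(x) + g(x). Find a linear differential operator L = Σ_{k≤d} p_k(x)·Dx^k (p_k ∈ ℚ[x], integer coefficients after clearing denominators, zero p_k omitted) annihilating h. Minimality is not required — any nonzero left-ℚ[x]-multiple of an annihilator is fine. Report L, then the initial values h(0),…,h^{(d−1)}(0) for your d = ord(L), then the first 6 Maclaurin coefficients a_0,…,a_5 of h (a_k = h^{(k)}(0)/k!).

L = (135 - 162·x + 81·x^2) + (-99 + 261·x - 243·x^2 + 81·x^3)·Dx + (15 - 18·x + 9·x^2)·Dx^2 + (-11 + 29·x - 27·x^2 + 9·x^3)·Dx^3  (order 3).
h: a_k = -1, 5, -1, -10, -1, 61/20, …
ICs: h(0) = -1, h′(0) = 5, h′′(0) = -2.

f: a_k = -1, -1, -1, -1, -1, -1, …
g: a_k = 0, 6, 0, -9, 0, 81/20, …
h₀=f+g: left-lcm gives L₀, ord ≤ 3.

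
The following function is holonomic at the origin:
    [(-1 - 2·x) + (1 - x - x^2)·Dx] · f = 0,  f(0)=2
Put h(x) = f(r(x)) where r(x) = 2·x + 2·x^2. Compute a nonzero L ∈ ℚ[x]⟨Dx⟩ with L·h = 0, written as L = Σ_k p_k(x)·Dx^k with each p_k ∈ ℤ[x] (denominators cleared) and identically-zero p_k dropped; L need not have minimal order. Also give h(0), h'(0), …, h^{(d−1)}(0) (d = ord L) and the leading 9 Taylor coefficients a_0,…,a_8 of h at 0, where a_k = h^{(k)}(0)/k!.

f: a_k = 2, 2, 4, 6, 10, 16, 26, 42, 68, …
Change of var in L_f (x↦r) gives L₀.
L = (2 + 12·x + 24·x^2 + 16·x^3) + (-1 + 2·x + 6·x^2 + 8·x^3 + 4·x^4)·Dx  (order 1).
h: a_k = 2, 4, 20, 80, 320, 1296, 5232, 21120, 85280, …
ICs: h(0) = 2.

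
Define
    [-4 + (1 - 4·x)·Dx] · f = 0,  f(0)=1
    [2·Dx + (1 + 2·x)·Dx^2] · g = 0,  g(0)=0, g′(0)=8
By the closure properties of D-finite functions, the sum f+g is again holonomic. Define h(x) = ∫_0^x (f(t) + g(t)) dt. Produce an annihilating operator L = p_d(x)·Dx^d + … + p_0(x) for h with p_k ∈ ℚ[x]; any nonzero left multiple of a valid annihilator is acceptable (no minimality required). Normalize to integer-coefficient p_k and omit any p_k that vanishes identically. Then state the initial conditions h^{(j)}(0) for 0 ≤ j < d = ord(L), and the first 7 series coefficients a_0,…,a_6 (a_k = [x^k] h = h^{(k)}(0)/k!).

L = (128 + 64·x)·Dx^2 + (44 + 224·x + 128·x^2)·Dx^3 + (-5 + 6·x + 48·x^2 + 32·x^3)·Dx^4  (order 4).
h: a_k = 0, 1, 6, 8/3, 56/3, 48, 2624/15, …
ICs: h(0) = 0, h′(0) = 1, h′′(0) = 12, h′′′(0) = 16.

f: a_k = 1, 4, 16, 64, 256, 1024, 4096, …
g: a_k = 0, 8, -8, 32/3, -16, 128/5, -128/3, …
Sum ⇒ L₀ = lclm(L_f,L_g) in ℚ(x)⟨Dx⟩.
∫: right-multiply L₀ by Dx.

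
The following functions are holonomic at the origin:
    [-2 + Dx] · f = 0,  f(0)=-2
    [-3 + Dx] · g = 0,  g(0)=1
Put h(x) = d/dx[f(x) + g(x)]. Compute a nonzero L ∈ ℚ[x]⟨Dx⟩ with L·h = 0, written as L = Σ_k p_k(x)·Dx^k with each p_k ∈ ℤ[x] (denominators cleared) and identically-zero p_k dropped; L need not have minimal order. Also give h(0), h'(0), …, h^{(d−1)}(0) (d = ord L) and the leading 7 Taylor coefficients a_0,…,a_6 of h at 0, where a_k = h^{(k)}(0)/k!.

L = 6 - 5·Dx + Dx^2  (order 2).
h: a_k = -1, 1, 11/2, 49/6, 179/24, 601/120, 1931/720, …
ICs: h(0) = -1, h′(0) = 1.

f: a_k = -2, -4, -4, -8/3, -4/3, -8/15, -8/45, …
g: a_k = 1, 3, 9/2, 9/2, 27/8, 81/40, 81/80, …
Sum ⇒ L₀ = lclm(L_f,L_g) in ℚ(x)⟨Dx⟩.
Differentiate: ansatz ord ≤ ord L₀ ⇒ L.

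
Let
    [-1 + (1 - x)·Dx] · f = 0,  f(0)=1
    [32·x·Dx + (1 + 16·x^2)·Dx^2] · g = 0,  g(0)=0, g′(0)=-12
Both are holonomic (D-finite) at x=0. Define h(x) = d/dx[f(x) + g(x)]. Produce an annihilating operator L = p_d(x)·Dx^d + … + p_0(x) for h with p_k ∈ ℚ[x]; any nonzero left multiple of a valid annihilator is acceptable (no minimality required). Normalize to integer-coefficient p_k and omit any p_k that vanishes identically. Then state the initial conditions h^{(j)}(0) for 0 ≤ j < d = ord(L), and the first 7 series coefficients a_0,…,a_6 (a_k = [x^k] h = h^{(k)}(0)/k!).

f: a_k = 1, 1, 1, 1, 1, 1, 1, …
g: a_k = 0, -12, 0, 64, 0, -3072/5, 0, …
f+g: L₀ = lclm(L_f,L_g), ord ≤ 1+2.
Differentiate: ansatz ord ≤ ord L₀ ⇒ L.
L = (-32 + 128·x + 1536·x^2) + (19 - 32·x - 656·x^2 + 1536·x^3)·Dx + (-1 - 15·x - 240·x^3 + 256·x^4)·Dx^2  (order 2).
h: a_k = -11, 2, 195, 4, -3067, 6, 49159, …
ICs: h(0) = -11, h′(0) = 2.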